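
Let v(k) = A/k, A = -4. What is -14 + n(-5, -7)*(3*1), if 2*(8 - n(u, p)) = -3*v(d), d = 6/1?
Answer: 7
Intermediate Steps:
d = 6 (d = 6*1 = 6)
v(k) = -4/k
n(u, p) = 7 (n(u, p) = 8 - (-3)*(-4/6)/2 = 8 - (-3)*(-4*1/6)/2 = 8 - (-3)*(-2)/(2*3) = 8 - 1/2*2 = 8 - 1 = 7)
-14 + n(-5, -7)*(3*1) = -14 + 7*(3*1) = -14 + 7*3 = -14 + 21 = 7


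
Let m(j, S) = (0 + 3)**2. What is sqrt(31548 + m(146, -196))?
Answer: sqrt(31557) ≈ 177.64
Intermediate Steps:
m(j, S) = 9 (m(j, S) = 3**2 = 9)
sqrt(31548 + m(146, -196)) = sqrt(31548 + 9) = sqrt(31557)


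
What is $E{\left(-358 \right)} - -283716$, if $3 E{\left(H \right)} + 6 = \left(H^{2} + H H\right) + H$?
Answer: $\frac{1107112}{3} \approx 3.6904 \cdot 10^{5}$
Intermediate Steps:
$E{\left(H \right)} = -2 + \frac{H}{3} + \frac{2 H^{2}}{3}$ ($E{\left(H \right)} = -2 + \frac{\left(H^{2} + H H\right) + H}{3} = -2 + \frac{\left(H^{2} + H^{2}\right) + H}{3} = -2 + \frac{2 H^{2} + H}{3} = -2 + \frac{H + 2 H^{2}}{3} = -2 + \left(\frac{H}{3} + \frac{2 H^{2}}{3}\right) = -2 + \frac{H}{3} + \frac{2 H^{2}}{3}$)
$E{\left(-358 \right)} - -283716 = \left(-2 + \frac{1}{3} \left(-358\right) + \frac{2 \left(-358\right)^{2}}{3}\right) - -283716 = \left(-2 - \frac{358}{3} + \frac{2}{3} \cdot 128164\right) + 283716 = \left(-2 - \frac{358}{3} + \frac{256328}{3}\right) + 283716 = \frac{255964}{3} + 283716 = \frac{1107112}{3}$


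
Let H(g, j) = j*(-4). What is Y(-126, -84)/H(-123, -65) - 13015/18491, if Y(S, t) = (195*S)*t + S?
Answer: 19078745657/2403830 ≈ 7936.8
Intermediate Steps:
H(g, j) = -4*j
Y(S, t) = S + 195*S*t (Y(S, t) = 195*S*t + S = S + 195*S*t)
Y(-126, -84)/H(-123, -65) - 13015/18491 = (-126*(1 + 195*(-84)))/((-4*(-65))) - 13015/18491 = -126*(1 - 16380)/260 - 13015*1/18491 = -126*(-16379)*(1/260) - 13015/18491 = 2063754*(1/260) - 13015/18491 = 1031877/130 - 13015/18491 = 19078745657/2403830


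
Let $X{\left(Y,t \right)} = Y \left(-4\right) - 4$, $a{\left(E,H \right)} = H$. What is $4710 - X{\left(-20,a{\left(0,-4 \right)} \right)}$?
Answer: $4634$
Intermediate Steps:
$X{\left(Y,t \right)} = -4 - 4 Y$ ($X{\left(Y,t \right)} = - 4 Y - 4 = -4 - 4 Y$)
$4710 - X{\left(-20,a{\left(0,-4 \right)} \right)} = 4710 - \left(-4 - -80\right) = 4710 - \left(-4 + 80\right) = 4710 - 76 = 4634$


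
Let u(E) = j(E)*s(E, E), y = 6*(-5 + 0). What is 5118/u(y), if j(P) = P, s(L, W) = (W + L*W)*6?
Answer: -853/26100 ≈ -0.032682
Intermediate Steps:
s(L, W) = 6*W + 6*L*W
y = -30 (y = 6*(-5) = -30)
u(E) = 6*E²*(1 + E) (u(E) = E*(6*E*(1 + E)) = 6*E²*(1 + E))
5118/u(y) = 5118/((6*(-30)²*(1 - 30))) = 5118/((6*900*(-29))) = 5118/(-156600) = 5118*(-1/156600) = -853/26100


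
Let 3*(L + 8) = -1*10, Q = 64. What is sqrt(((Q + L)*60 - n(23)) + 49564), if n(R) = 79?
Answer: sqrt(52645) ≈ 229.45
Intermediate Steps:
L = -34/3 (L = -8 + (-1*10)/3 = -8 + (1/3)*(-10) = -8 - 10/3 = -34/3 ≈ -11.333)
sqrt(((Q + L)*60 - n(23)) + 49564) = sqrt(((64 - 34/3)*60 - 1*79) + 49564) = sqrt(((158/3)*60 - 79) + 49564) = sqrt((3160 - 79) + 49564) = sqrt(3081 + 49564) = sqrt(52645)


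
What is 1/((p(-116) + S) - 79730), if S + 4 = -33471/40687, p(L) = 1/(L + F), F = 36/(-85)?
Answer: -402638552/32104316992579 ≈ -1.2542e-5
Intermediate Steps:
F = -36/85 (F = 36*(-1/85) = -36/85 ≈ -0.42353)
p(L) = 1/(-36/85 + L) (p(L) = 1/(L - 36/85) = 1/(-36/85 + L))
S = -196219/40687 (S = -4 - 33471/40687 = -196219/40687 ≈ -4.8226)
1/((p(-116) + S) - 79730) = 1/((85/(-36 + 85*(-116)) - 196219/40687) - 79730) = 1/((85/(-36 - 9860) - 196219/40687) - 79730) = 1/((85/(-9896) - 196219/40687) - 79730) = 1/((85*(-1/9896) - 196219/40687) - 79730) = 1/((-85/9896 - 196219/40687) - 79730) = 1/(-1945241619/402638552 - 79730) = 1/(-32104316992579/402638552) = -402638552/32104316992579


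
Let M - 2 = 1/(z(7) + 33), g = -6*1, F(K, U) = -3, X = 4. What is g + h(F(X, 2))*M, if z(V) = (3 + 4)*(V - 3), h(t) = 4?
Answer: 126/61 ≈ 2.0656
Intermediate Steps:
z(V) = -21 + 7*V (z(V) = 7*(-3 + V) = -21 + 7*V)
g = -6
M = 123/61 (M = 2 + 1/((-21 + 7*7) + 33) = 2 + 1/((-21 + 49) + 33) = 2 + 1/(28 + 33) = 2 + 1/61 = 123/61 ≈ 2.0164)
g + h(F(X, 2))*M = -6 + 4*(123/61) = -6 + 492/61 = 126/61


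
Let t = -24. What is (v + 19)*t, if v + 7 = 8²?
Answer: -1824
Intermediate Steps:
v = 57 (v = -7 + 8² = -7 + 64 = 57)
(v + 19)*t = (57 + 19)*(-24) = 76*(-24) = -1824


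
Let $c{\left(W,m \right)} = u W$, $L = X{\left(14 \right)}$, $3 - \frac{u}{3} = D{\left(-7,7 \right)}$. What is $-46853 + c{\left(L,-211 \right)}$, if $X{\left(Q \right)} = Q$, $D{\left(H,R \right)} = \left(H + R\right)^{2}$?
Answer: $-46727$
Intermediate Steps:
$u = 9$ ($u = 9 - 3 \left(-7 + 7\right)^{2} = 9 - 3 \cdot 0^{2} = 9 - 0 = 9 + 0 = 9$)
$L = 14$
$c{\left(W,m \right)} = 9 W$
$-46853 + c{\left(L,-211 \right)} = -46853 + 9 \cdot 14 = -46853 + 126 = -46727$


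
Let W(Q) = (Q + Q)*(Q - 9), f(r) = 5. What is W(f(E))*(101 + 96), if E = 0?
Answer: -7880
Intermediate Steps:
W(Q) = 2*Q*(-9 + Q) (W(Q) = (2*Q)*(-9 + Q) = 2*Q*(-9 + Q))
W(f(E))*(101 + 96) = (2*5*(-9 + 5))*(101 + 96) = (2*5*(-4))*197 = -40*197 = -7880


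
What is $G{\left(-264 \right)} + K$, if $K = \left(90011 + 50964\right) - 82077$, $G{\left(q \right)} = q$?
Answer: $58634$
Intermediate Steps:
$K = 58898$ ($K = 140975 - 82077 = 58898$)
$G{\left(-264 \right)} + K = -264 + 58898 = 58634$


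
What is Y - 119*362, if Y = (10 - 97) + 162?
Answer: -43003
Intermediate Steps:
Y = 75 (Y = -87 + 162 = 75)
Y - 119*362 = 75 - 119*362 = 75 - 43078 = -43003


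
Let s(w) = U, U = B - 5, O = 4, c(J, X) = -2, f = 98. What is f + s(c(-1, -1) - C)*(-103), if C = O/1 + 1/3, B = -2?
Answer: 819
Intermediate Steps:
C = 13/3 (C = 4/1 + 1/3 = 4*1 + 1*(1/3) = 4 + 1/3 = 13/3 ≈ 4.3333)
U = -7 (U = -2 - 5 = -7)
s(w) = -7
f + s(c(-1, -1) - C)*(-103) = 98 - 7*(-103) = 98 + 721 = 819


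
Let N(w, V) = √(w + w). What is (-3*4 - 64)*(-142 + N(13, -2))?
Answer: 10792 - 76*√26 ≈ 10404.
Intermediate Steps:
N(w, V) = √2*√w (N(w, V) = √(2*w) = √2*√w)
(-3*4 - 64)*(-142 + N(13, -2)) = (-3*4 - 64)*(-142 + √2*√13) = (-12 - 64)*(-142 + √26) = -76*(-142 + √26) = 10792 - 76*√26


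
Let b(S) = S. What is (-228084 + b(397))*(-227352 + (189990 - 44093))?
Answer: 18546244585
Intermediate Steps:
(-228084 + b(397))*(-227352 + (189990 - 44093)) = (-228084 + 397)*(-227352 + (189990 - 44093)) = -227687*(-227352 + 145897) = -227687*(-81455) = 18546244585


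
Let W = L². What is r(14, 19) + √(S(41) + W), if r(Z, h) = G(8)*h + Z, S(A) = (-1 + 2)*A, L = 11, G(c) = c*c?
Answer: 1230 + 9*√2 ≈ 1242.7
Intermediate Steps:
G(c) = c²
S(A) = A (S(A) = 1*A = A)
W = 121 (W = 11² = 121)
r(Z, h) = Z + 64*h (r(Z, h) = 8²*h + Z = 64*h + Z = Z + 64*h)
r(14, 19) + √(S(41) + W) = (14 + 64*19) + √(41 + 121) = (14 + 1216) + √162 = 1230 + 9*√2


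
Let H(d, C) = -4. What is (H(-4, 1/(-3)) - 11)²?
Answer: 225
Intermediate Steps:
(H(-4, 1/(-3)) - 11)² = (-4 - 11)² = (-15)² = 225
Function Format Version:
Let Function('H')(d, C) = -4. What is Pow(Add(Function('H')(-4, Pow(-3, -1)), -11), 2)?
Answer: 225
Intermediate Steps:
Pow(Add(Function('H')(-4, Pow(-3, -1)), -11), 2) = Pow(Add(-4, -11), 2) = Pow(-15, 2) = 225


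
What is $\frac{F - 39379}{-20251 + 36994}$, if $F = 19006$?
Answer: $- \frac{6791}{5581} \approx -1.2168$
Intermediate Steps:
$\frac{F - 39379}{-20251 + 36994} = \frac{19006 - 39379}{-20251 + 36994} = - \frac{20373}{16743} = \left(-20373\right) \frac{1}{16743} = - \frac{6791}{5581}$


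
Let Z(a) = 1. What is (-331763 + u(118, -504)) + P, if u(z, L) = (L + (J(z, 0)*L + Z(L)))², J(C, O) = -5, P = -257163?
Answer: 3479363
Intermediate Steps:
u(z, L) = (1 - 4*L)² (u(z, L) = (L + (-5*L + 1))² = (L + (1 - 5*L))² = (1 - 4*L)²)
(-331763 + u(118, -504)) + P = (-331763 + (1 - 4*(-504))²) - 257163 = (-331763 + (1 + 2016)²) - 257163 = (-331763 + 2017²) - 257163 = (-331763 + 4068289) - 257163 = 3736526 - 257163 = 3479363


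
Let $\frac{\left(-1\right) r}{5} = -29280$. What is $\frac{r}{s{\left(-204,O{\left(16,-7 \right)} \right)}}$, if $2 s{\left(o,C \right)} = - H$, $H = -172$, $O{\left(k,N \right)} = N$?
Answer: $\frac{73200}{43} \approx 1702.3$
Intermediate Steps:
$r = 146400$ ($r = \left(-5\right) \left(-29280\right) = 146400$)
$s{\left(o,C \right)} = 86$ ($s{\left(o,C \right)} = \frac{\left(-1\right) \left(-172\right)}{2} = \frac{1}{2} \cdot 172 = 86$)
$\frac{r}{s{\left(-204,O{\left(16,-7 \right)} \right)}} = \frac{146400}{86} = 146400 \cdot \frac{1}{86} = \frac{73200}{43}$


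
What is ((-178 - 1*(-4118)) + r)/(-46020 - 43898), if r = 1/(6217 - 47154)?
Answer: -161291779/3680973166 ≈ -0.043818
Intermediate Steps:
r = -1/40937 (r = 1/(-40937) = -1/40937 ≈ -2.4428e-5)
((-178 - 1*(-4118)) + r)/(-46020 - 43898) = ((-178 - 1*(-4118)) - 1/40937)/(-46020 - 43898) = ((-178 + 4118) - 1/40937)/(-89918) = (3940 - 1/40937)*(-1/89918) = (161291779/40937)*(-1/89918) = -161291779/3680973166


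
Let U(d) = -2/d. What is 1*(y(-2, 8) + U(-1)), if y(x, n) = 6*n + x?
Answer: 48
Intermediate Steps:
y(x, n) = x + 6*n
1*(y(-2, 8) + U(-1)) = 1*((-2 + 6*8) - 2/(-1)) = 1*((-2 + 48) - 2*(-1)) = 1*(46 + 2) = 1*48 = 48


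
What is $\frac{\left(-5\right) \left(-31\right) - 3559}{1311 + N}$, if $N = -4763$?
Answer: $\frac{851}{863} \approx 0.9861$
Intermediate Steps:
$\frac{\left(-5\right) \left(-31\right) - 3559}{1311 + N} = \frac{\left(-5\right) \left(-31\right) - 3559}{1311 - 4763} = \frac{155 - 3559}{-3452} = \left(-3404\right) \left(- \frac{1}{3452}\right) = \frac{851}{863}$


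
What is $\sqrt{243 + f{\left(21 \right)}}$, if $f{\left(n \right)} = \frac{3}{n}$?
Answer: $\frac{\sqrt{11914}}{7} \approx 15.593$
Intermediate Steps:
$\sqrt{243 + f{\left(21 \right)}} = \sqrt{243 + \frac{3}{21}} = \sqrt{243 + 3 \cdot \frac{1}{21}} = \sqrt{243 + \frac{1}{7}} = \sqrt{\frac{1702}{7}} = \frac{\sqrt{11914}}{7}$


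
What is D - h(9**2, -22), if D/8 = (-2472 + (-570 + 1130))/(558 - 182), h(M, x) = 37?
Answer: -3651/47 ≈ -77.681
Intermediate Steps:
D = -1912/47 (D = 8*((-2472 + (-570 + 1130))/(558 - 182)) = 8*((-2472 + 560)/376) = 8*(-1912*1/376) = 8*(-239/47) = -1912/47 ≈ -40.681)
D - h(9**2, -22) = -1912/47 - 1*37 = -1912/47 - 37 = -3651/47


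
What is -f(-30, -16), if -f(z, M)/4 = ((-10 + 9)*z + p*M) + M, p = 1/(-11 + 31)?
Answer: 264/5 ≈ 52.800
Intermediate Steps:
p = 1/20 ≈ 0.050000
f(z, M) = 4*z - 21*M/5 (f(z, M) = -4*(((-10 + 9)*z + M/20) + M) = -4*((-z + M/20) + M) = -4*(-z + 21*M/20) = 4*z - 21*M/5)
-f(-30, -16) = -(4*(-30) - 21/5*(-16)) = -(-120 + 336/5) = -1*(-264/5) = 264/5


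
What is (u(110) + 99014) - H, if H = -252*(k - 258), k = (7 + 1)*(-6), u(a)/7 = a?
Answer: 22672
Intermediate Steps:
u(a) = 7*a
k = -48 (k = 8*(-6) = -48)
H = 77112 (H = -252*(-48 - 258) = -252*(-306) = 77112)
(u(110) + 99014) - H = (7*110 + 99014) - 1*77112 = (770 + 99014) - 77112 = 99784 - 77112 = 22672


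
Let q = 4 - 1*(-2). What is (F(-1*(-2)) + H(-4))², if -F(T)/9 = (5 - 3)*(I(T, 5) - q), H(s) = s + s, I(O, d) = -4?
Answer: 29584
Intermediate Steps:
q = 6 (q = 4 + 2 = 6)
H(s) = 2*s
F(T) = 180 (F(T) = -9*(5 - 3)*(-4 - 1*6) = -18*(-4 - 6) = -18*(-10) = -9*(-20) = 180)
(F(-1*(-2)) + H(-4))² = (180 + 2*(-4))² = (180 - 8)² = 172² = 29584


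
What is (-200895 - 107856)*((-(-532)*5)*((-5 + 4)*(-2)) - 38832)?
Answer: 10346863512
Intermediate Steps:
(-200895 - 107856)*((-(-532)*5)*((-5 + 4)*(-2)) - 38832) = -308751*((-76*(-35))*(-1*(-2)) - 38832) = -308751*(2660*2 - 38832) = -308751*(5320 - 38832) = -308751*(-33512) = 10346863512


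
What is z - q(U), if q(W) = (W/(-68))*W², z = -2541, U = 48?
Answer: -15549/17 ≈ -914.65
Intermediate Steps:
q(W) = -W³/68 (q(W) = (W*(-1/68))*W² = (-W/68)*W² = -W³/68)
z - q(U) = -2541 - (-1)*48³/68 = -2541 - (-1)*110592/68 = -2541 - 1*(-27648/17) = -2541 + 27648/17 = -15549/17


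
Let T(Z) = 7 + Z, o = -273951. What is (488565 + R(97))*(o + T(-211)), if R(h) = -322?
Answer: -133854259665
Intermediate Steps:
(488565 + R(97))*(o + T(-211)) = (488565 - 322)*(-273951 + (7 - 211)) = 488243*(-273951 - 204) = 488243*(-274155) = -133854259665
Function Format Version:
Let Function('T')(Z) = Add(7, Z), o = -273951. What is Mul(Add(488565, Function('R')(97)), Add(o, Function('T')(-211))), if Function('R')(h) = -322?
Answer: -133854259665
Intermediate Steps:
Mul(Add(488565, Function('R')(97)), Add(o, Function('T')(-211))) = Mul(Add(488565, -322), Add(-273951, Add(7, -211))) = Mul(488243, Add(-273951, -204)) = Mul(488243, -274155) = -133854259665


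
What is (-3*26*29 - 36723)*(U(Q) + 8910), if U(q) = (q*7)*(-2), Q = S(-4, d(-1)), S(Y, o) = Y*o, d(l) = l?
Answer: -345173190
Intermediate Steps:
Q = 4 (Q = -4*(-1) = 4)
U(q) = -14*q (U(q) = (7*q)*(-2) = -14*q)
(-3*26*29 - 36723)*(U(Q) + 8910) = (-3*26*29 - 36723)*(-14*4 + 8910) = (-78*29 - 36723)*(-56 + 8910) = (-2262 - 36723)*8854 = -38985*8854 = -345173190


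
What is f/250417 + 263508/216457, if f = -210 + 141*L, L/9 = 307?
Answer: 150269394297/54204512569 ≈ 2.7723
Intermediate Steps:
L = 2763 (L = 9*307 = 2763)
f = 389373 (f = -210 + 141*2763 = -210 + 389583 = 389373)
f/250417 + 263508/216457 = 389373/250417 + 263508/216457 = 150269394297/54204512569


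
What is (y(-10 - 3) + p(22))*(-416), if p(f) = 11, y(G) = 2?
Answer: -5408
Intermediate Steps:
(y(-10 - 3) + p(22))*(-416) = (2 + 11)*(-416) = 13*(-416) = -5408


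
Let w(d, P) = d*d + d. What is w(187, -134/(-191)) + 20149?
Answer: 55305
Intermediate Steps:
w(d, P) = d + d**2 (w(d, P) = d**2 + d = d + d**2)
w(187, -134/(-191)) + 20149 = 187*(1 + 187) + 20149 = 187*188 + 20149 = 35156 + 20149 = 55305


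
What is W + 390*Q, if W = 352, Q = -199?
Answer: -77258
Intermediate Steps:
W + 390*Q = 352 + 390*(-199) = 352 - 77610 = -77258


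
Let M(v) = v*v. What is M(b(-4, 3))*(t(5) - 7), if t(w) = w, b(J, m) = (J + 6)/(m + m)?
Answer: -2/9 ≈ -0.22222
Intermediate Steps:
b(J, m) = (6 + J)/(2*m) (b(J, m) = (6 + J)/((2*m)) = (6 + J)*(1/(2*m)) = (6 + J)/(2*m))
M(v) = v²
M(b(-4, 3))*(t(5) - 7) = ((½)*(6 - 4)/3)²*(5 - 7) = ((½)*(⅓)*2)²*(-2) = (⅓)²*(-2) = (⅑)*(-2) = -2/9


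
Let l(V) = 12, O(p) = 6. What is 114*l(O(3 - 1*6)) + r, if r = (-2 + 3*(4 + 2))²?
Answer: 1624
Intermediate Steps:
r = 256 (r = (-2 + 3*6)² = (-2 + 18)² = 16² = 256)
114*l(O(3 - 1*6)) + r = 114*12 + 256 = 1368 + 256 = 1624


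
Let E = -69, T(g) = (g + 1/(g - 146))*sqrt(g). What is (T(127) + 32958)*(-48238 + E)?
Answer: -1592102106 - 116516484*sqrt(127)/19 ≈ -1.6612e+9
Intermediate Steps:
T(g) = sqrt(g)*(g + 1/(-146 + g)) (T(g) = (g + 1/(-146 + g))*sqrt(g) = sqrt(g)*(g + 1/(-146 + g)))
(T(127) + 32958)*(-48238 + E) = (sqrt(127)*(1 + 127**2 - 146*127)/(-146 + 127) + 32958)*(-48238 - 69) = (sqrt(127)*(1 + 16129 - 18542)/(-19) + 32958)*(-48307) = (sqrt(127)*(-1/19)*(-2412) + 32958)*(-48307) = (2412*sqrt(127)/19 + 32958)*(-48307) = (32958 + 2412*sqrt(127)/19)*(-48307) = -1592102106 - 116516484*sqrt(127)/19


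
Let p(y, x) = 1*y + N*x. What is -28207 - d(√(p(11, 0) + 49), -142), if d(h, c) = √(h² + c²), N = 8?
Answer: -28207 - 16*√79 ≈ -28349.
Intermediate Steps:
p(y, x) = y + 8*x (p(y, x) = 1*y + 8*x = y + 8*x)
d(h, c) = √(c² + h²)
-28207 - d(√(p(11, 0) + 49), -142) = -28207 - √((-142)² + (√((11 + 8*0) + 49))²) = -28207 - √(20164 + (√((11 + 0) + 49))²) = -28207 - √(20164 + (√(11 + 49))²) = -28207 - √(20164 + (√60)²) = -28207 - √(20164 + (2*√15)²) = -28207 - √(20164 + 60) = -28207 - √20224 = -28207 - 16*√79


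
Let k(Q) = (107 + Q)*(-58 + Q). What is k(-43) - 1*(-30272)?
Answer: 23808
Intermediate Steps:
k(Q) = (-58 + Q)*(107 + Q)
k(-43) - 1*(-30272) = (-6206 + (-43)² + 49*(-43)) - 1*(-30272) = (-6206 + 1849 - 2107) + 30272 = -6464 + 30272 = 23808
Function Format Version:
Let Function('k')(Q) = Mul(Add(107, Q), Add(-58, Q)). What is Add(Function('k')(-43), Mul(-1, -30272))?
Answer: 23808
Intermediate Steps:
Function('k')(Q) = Mul(Add(-58, Q), Add(107, Q))
Add(Function('k')(-43), Mul(-1, -30272)) = Add(Add(-6206, Pow(-43, 2), Mul(49, -43)), Mul(-1, -30272)) = Add(Add(-6206, 1849, -2107), 30272) = Add(-6464, 30272) = 23808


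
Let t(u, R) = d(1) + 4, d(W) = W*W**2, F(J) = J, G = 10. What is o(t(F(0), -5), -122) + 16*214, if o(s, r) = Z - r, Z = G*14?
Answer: 3686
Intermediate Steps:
d(W) = W**3
Z = 140 (Z = 10*14 = 140)
t(u, R) = 5 (t(u, R) = 1**3 + 4 = 1 + 4 = 5)
o(s, r) = 140 - r
o(t(F(0), -5), -122) + 16*214 = (140 - 1*(-122)) + 16*214 = (140 + 122) + 3424 = 262 + 3424 = 3686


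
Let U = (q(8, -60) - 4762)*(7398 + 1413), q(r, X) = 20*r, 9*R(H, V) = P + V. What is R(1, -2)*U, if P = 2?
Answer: 0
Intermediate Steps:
R(H, V) = 2/9 + V/9 (R(H, V) = (2 + V)/9 = 2/9 + V/9)
U = -40548222 (U = (20*8 - 4762)*(7398 + 1413) = (160 - 4762)*8811 = -4602*8811 = -40548222)
R(1, -2)*U = (2/9 + (⅑)*(-2))*(-40548222) = (2/9 - 2/9)*(-40548222) = 0*(-40548222) = 0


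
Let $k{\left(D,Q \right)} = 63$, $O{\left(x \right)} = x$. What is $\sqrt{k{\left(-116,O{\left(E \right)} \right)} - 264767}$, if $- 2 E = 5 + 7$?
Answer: $16 i \sqrt{1034} \approx 514.49 i$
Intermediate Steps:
$E = -6$ ($E = - \frac{5 + 7}{2} = \left(- \frac{1}{2}\right) 12 = -6$)
$\sqrt{k{\left(-116,O{\left(E \right)} \right)} - 264767} = \sqrt{63 - 264767} = \sqrt{-264704} = 16 i \sqrt{1034}$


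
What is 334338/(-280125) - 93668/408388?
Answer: -13564864637/9533307375 ≈ -1.4229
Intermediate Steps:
334338/(-280125) - 93668/408388 = 334338*(-1/280125) - 93668*1/408388 = -111446/93375 - 23417/102097 = -13564864637/9533307375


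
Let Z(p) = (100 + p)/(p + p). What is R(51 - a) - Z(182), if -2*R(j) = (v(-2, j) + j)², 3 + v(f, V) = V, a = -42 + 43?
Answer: -428180/91 ≈ -4705.3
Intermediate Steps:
a = 1
v(f, V) = -3 + V
Z(p) = (100 + p)/(2*p) (Z(p) = (100 + p)/((2*p)) = (100 + p)*(1/(2*p)) = (100 + p)/(2*p))
R(j) = -(-3 + 2*j)²/2 (R(j) = -((-3 + j) + j)²/2 = -(-3 + 2*j)²/2)
R(51 - a) - Z(182) = -(-3 + 2*(51 - 1*1))²/2 - (100 + 182)/(2*182) = -(-3 + 2*(51 - 1))²/2 - 282/(2*182) = -(-3 + 2*50)²/2 - 1*141/182 = -(-3 + 100)²/2 - 141/182 = -½*97² - 141/182 = -½*9409 - 141/182 = -9409/2 - 141/182 = -428180/91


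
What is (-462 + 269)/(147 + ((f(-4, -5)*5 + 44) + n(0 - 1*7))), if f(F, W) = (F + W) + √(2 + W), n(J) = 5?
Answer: -29143/22876 + 965*I*√3/22876 ≈ -1.274 + 0.073065*I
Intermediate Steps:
f(F, W) = F + W + √(2 + W)
(-462 + 269)/(147 + ((f(-4, -5)*5 + 44) + n(0 - 1*7))) = (-462 + 269)/(147 + (((-4 - 5 + √(2 - 5))*5 + 44) + 5)) = -193/(147 + (((-4 - 5 + √(-3))*5 + 44) + 5)) = -193/(147 + (((-4 - 5 + I*√3)*5 + 44) + 5)) = -193/(147 + (((-9 + I*√3)*5 + 44) + 5)) = -193/(147 + (((-45 + 5*I*√3) + 44) + 5)) = -193/(147 + ((-1 + 5*I*√3) + 5)) = -193/(147 + (4 + 5*I*√3)) = -193/(151 + 5*I*√3)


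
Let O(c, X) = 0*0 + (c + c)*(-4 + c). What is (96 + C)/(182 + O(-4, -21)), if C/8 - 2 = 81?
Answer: 380/123 ≈ 3.0894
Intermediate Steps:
C = 664 (C = 16 + 8*81 = 16 + 648 = 664)
O(c, X) = 2*c*(-4 + c) (O(c, X) = 0 + (2*c)*(-4 + c) = 0 + 2*c*(-4 + c) = 2*c*(-4 + c))
(96 + C)/(182 + O(-4, -21)) = (96 + 664)/(182 + 2*(-4)*(-4 - 4)) = 760/(182 + 2*(-4)*(-8)) = 760/(182 + 64) = 760/246 = 760*(1/246) = 380/123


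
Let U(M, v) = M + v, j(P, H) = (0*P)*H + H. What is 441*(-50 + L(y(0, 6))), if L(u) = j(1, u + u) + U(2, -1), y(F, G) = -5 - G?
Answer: -31311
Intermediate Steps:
j(P, H) = H (j(P, H) = 0*H + H = 0 + H = H)
L(u) = 1 + 2*u (L(u) = (u + u) + (2 - 1) = 2*u + 1 = 1 + 2*u)
441*(-50 + L(y(0, 6))) = 441*(-50 + (1 + 2*(-5 - 1*6))) = 441*(-50 + (1 + 2*(-5 - 6))) = 441*(-50 + (1 + 2*(-11))) = 441*(-50 + (1 - 22)) = 441*(-50 - 21) = 441*(-71) = -31311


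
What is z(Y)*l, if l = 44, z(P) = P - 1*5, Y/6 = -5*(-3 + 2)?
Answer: 1100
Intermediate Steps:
Y = 30 (Y = 6*(-5*(-3 + 2)) = 6*(-5*(-1)) = 6*5 = 30)
z(P) = -5 + P (z(P) = P - 5 = -5 + P)
z(Y)*l = (-5 + 30)*44 = 25*44 = 1100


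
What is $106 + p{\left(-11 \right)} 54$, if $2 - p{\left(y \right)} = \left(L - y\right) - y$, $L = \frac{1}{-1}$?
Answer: $-920$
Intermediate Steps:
$L = -1$
$p{\left(y \right)} = 3 + 2 y$ ($p{\left(y \right)} = 2 - \left(\left(-1 - y\right) - y\right) = 2 - \left(-1 - 2 y\right) = 2 + \left(1 + 2 y\right) = 3 + 2 y$)
$106 + p{\left(-11 \right)} 54 = 106 + \left(3 + 2 \left(-11\right)\right) 54 = 106 + \left(3 - 22\right) 54 = 106 - 1026 = -920$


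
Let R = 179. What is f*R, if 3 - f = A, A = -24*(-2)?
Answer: -8055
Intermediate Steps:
A = 48
f = -45 (f = 3 - 1*48 = 3 - 48 = -45)
f*R = -45*179 = -8055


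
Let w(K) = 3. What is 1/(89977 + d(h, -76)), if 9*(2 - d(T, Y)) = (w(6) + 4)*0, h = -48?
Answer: 1/89979 ≈ 1.1114e-5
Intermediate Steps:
d(T, Y) = 2 (d(T, Y) = 2 - (3 + 4)*0/9 = 2 - 7*0/9 = 2 - 1/9*0 = 2 + 0 = 2)
1/(89977 + d(h, -76)) = 1/(89977 + 2) = 1/89979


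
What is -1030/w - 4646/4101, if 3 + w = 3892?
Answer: -22292324/15948789 ≈ -1.3977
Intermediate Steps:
w = 3889 (w = -3 + 3892 = 3889)
-1030/w - 4646/4101 = -1030/3889 - 4646/4101 = -22292324/15948789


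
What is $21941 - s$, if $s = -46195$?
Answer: $68136$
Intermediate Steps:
$21941 - s = 21941 - -46195 = 21941 + 46195 = 68136$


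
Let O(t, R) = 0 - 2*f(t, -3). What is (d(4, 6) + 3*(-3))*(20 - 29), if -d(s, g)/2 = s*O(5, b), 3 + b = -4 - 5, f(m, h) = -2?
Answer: 369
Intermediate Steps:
b = -12 (b = -3 + (-4 - 5) = -3 - 9 = -12)
O(t, R) = 4 (O(t, R) = 0 - 2*(-2) = 0 + 4 = 4)
d(s, g) = -8*s (d(s, g) = -2*s*4 = -8*s)
(d(4, 6) + 3*(-3))*(20 - 29) = (-8*4 + 3*(-3))*(20 - 29) = (-32 - 9)*(-9) = -41*(-9) = 369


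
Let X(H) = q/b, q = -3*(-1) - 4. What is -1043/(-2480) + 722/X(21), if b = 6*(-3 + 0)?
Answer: 32231123/2480 ≈ 12996.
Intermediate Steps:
b = -18 (b = 6*(-3) = -18)
q = -1 (q = 3 - 4 = -1)
X(H) = 1/18 (X(H) = -1/(-18) = -1*(-1/18) = 1/18)
-1043/(-2480) + 722/X(21) = -1043/(-2480) + 722/(1/18) = -1043*(-1/2480) + 722*18 = 1043/2480 + 12996 = 32231123/2480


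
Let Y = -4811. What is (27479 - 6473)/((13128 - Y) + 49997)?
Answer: 10503/33968 ≈ 0.30920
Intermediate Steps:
(27479 - 6473)/((13128 - Y) + 49997) = (27479 - 6473)/((13128 - 1*(-4811)) + 49997) = 21006/((13128 + 4811) + 49997) = 21006/(17939 + 49997) = 21006/67936 = 21006*(1/67936) = 10503/33968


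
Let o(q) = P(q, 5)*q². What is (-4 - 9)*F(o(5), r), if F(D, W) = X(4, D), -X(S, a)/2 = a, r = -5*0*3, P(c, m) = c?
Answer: 3250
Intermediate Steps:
r = 0 (r = 0*3 = 0)
o(q) = q³ (o(q) = q*q² = q³)
X(S, a) = -2*a
F(D, W) = -2*D
(-4 - 9)*F(o(5), r) = (-4 - 9)*(-2*5³) = -(-26)*125 = -13*(-250) = 3250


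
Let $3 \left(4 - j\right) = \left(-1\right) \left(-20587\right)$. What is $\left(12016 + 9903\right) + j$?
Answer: $\frac{45182}{3} \approx 15061.0$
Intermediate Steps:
$j = - \frac{20575}{3}$ ($j = 4 - \frac{\left(-1\right) \left(-20587\right)}{3} = 4 - \frac{20587}{3} = - \frac{20575}{3} \approx -6858.3$)
$\left(12016 + 9903\right) + j = \left(12016 + 9903\right) - \frac{20575}{3} = 21919 - \frac{20575}{3} = \frac{45182}{3}$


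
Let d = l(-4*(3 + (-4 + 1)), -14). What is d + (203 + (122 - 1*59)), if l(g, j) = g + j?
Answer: 252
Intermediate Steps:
d = -14 (d = -4*(3 + (-4 + 1)) - 14 = -4*(3 - 3) - 14 = -4*0 - 14 = 0 - 14 = -14)
d + (203 + (122 - 1*59)) = -14 + (203 + (122 - 1*59)) = -14 + (203 + (122 - 59)) = -14 + (203 + 63) = -14 + 266 = 252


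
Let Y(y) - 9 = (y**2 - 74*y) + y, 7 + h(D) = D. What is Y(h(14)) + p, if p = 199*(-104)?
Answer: -21149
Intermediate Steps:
h(D) = -7 + D
Y(y) = 9 + y**2 - 73*y (Y(y) = 9 + ((y**2 - 74*y) + y) = 9 + (y**2 - 73*y) = 9 + y**2 - 73*y)
p = -20696
Y(h(14)) + p = (9 + (-7 + 14)**2 - 73*(-7 + 14)) - 20696 = (9 + 7**2 - 73*7) - 20696 = (9 + 49 - 511) - 20696 = -453 - 20696 = -21149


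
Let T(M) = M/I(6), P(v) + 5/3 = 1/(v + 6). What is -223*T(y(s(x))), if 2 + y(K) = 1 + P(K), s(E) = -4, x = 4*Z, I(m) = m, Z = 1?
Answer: 2899/36 ≈ 80.528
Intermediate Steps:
P(v) = -5/3 + 1/(6 + v) (P(v) = -5/3 + 1/(v + 6) = -5/3 + 1/(6 + v))
x = 4 (x = 4*1 = 4)
y(K) = -1 + (-27 - 5*K)/(3*(6 + K)) (y(K) = -2 + (1 + (-27 - 5*K)/(3*(6 + K))) = -1 + (-27 - 5*K)/(3*(6 + K)))
T(M) = M/6
-223*T(y(s(x))) = -223*(-45 - 8*(-4))/(3*(6 - 4))/6 = -223*(1/3)*(-45 + 32)/2/6 = -223*(1/3)*(1/2)*(-13)/6 = -223*(-13)/(6*6) = -223*(-13/36) = 2899/36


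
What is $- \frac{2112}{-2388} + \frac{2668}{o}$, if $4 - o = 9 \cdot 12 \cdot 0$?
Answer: $\frac{132909}{199} \approx 667.88$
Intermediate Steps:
$o = 4$ ($o = 4 - 9 \cdot 12 \cdot 0 = 4 - 108 \cdot 0 = 4 - 0 = 4 + 0 = 4$)
$- \frac{2112}{-2388} + \frac{2668}{o} = - \frac{2112}{-2388} + \frac{2668}{4} = \left(-2112\right) \left(- \frac{1}{2388}\right) + 2668 \cdot \frac{1}{4} = \frac{176}{199} + 667 = \frac{132909}{199}$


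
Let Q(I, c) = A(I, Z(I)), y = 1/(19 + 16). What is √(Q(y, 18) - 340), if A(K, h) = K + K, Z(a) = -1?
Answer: 3*I*√46270/35 ≈ 18.438*I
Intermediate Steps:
A(K, h) = 2*K
y = 1/35 ≈ 0.028571
Q(I, c) = 2*I
√(Q(y, 18) - 340) = √(2*(1/35) - 340) = √(2/35 - 340) = √(-11898/35) = 3*I*√46270/35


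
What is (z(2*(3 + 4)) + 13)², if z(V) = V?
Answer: 729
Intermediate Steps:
(z(2*(3 + 4)) + 13)² = (2*(3 + 4) + 13)² = (2*7 + 13)² = (14 + 13)² = 27² = 729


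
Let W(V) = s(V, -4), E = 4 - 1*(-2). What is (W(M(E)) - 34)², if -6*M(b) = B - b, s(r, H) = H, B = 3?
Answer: 1444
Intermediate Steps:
E = 6 (E = 4 + 2 = 6)
M(b) = -½ + b/6 (M(b) = -(3 - b)/6 = -½ + b/6)
W(V) = -4
(W(M(E)) - 34)² = (-4 - 34)² = (-38)² = 1444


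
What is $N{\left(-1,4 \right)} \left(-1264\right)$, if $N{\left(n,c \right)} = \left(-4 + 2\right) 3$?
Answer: $7584$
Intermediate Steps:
$N{\left(n,c \right)} = -6$ ($N{\left(n,c \right)} = \left(-2\right) 3 = -6$)
$N{\left(-1,4 \right)} \left(-1264\right) = \left(-6\right) \left(-1264\right) = 7584$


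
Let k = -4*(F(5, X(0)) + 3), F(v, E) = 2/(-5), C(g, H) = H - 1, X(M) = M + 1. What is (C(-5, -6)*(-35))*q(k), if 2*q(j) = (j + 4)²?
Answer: 25088/5 ≈ 5017.6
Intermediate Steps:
X(M) = 1 + M
C(g, H) = -1 + H
F(v, E) = -⅖ (F(v, E) = 2*(-⅕) = -⅖)
k = -52/5 (k = -4*(-⅖ + 3) = -4*13/5 = -52/5 ≈ -10.400)
q(j) = (4 + j)²/2 (q(j) = (j + 4)²/2 = (4 + j)²/2)
(C(-5, -6)*(-35))*q(k) = ((-1 - 6)*(-35))*((4 - 52/5)²/2) = (-7*(-35))*((-32/5)²/2) = 245*((½)*(1024/25)) = 245*(512/25) = 25088/5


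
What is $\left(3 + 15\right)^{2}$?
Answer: $324$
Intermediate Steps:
$\left(3 + 15\right)^{2} = 18^{2} = 324$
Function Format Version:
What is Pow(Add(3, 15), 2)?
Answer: 324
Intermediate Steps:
Pow(Add(3, 15), 2) = Pow(18, 2) = 324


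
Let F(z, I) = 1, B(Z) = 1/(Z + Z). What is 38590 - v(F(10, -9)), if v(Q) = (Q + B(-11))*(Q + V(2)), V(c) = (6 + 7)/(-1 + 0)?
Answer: 424616/11 ≈ 38601.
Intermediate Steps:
B(Z) = 1/(2*Z)
V(c) = -13 (V(c) = 13/(-1) = 13*(-1) = -13)
v(Q) = (-13 + Q)*(-1/22 + Q) (v(Q) = (Q + (1/2)/(-11))*(Q - 13) = (Q + (1/2)*(-1/11))*(-13 + Q) = (Q - 1/22)*(-13 + Q) = (-1/22 + Q)*(-13 + Q) = (-13 + Q)*(-1/22 + Q))
38590 - v(F(10, -9)) = 38590 - (13/22 + 1**2 - 287/22*1) = 38590 - (13/22 + 1 - 287/22) = 38590 - 1*(-126/11) = 38590 + 126/11 = 424616/11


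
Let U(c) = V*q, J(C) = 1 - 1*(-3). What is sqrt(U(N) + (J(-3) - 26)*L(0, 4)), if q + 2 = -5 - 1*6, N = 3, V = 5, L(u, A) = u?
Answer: I*sqrt(65) ≈ 8.0623*I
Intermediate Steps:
J(C) = 4 (J(C) = 1 + 3 = 4)
q = -13 (q = -2 + (-5 - 1*6) = -2 + (-5 - 6) = -2 - 11 = -13)
U(c) = -65 (U(c) = 5*(-13) = -65)
sqrt(U(N) + (J(-3) - 26)*L(0, 4)) = sqrt(-65 + (4 - 26)*0) = sqrt(-65 - 22*0) = sqrt(-65 + 0) = sqrt(-65) = I*sqrt(65)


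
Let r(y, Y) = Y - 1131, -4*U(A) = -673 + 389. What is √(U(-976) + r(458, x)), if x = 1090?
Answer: √30 ≈ 5.4772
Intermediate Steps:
U(A) = 71 (U(A) = -(-673 + 389)/4 = -¼*(-284) = 71)
r(y, Y) = -1131 + Y
√(U(-976) + r(458, x)) = √(71 + (-1131 + 1090)) = √(71 - 41) = √30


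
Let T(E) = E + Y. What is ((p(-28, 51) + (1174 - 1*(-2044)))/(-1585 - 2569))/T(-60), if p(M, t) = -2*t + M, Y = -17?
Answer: 1544/159929 ≈ 0.0096543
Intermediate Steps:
p(M, t) = M - 2*t
T(E) = -17 + E (T(E) = E - 17 = -17 + E)
((p(-28, 51) + (1174 - 1*(-2044)))/(-1585 - 2569))/T(-60) = (((-28 - 2*51) + (1174 - 1*(-2044)))/(-1585 - 2569))/(-17 - 60) = (((-28 - 102) + (1174 + 2044))/(-4154))/(-77) = ((-130 + 3218)*(-1/4154))*(-1/77) = (3088*(-1/4154))*(-1/77) = -1544/2077*(-1/77) = 1544/159929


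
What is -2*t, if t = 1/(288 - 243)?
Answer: -2/45 ≈ -0.044444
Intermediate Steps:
t = 1/45 ≈ 0.022222
-2*t = -2*1/45 = -2/45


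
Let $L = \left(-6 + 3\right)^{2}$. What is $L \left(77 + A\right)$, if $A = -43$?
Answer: $306$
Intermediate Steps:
$L = 9$ ($L = \left(-3\right)^{2} = 9$)
$L \left(77 + A\right) = 9 \left(77 - 43\right) = 9 \cdot 34 = 306$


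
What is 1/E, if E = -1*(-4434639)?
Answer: 1/4434639 ≈ 2.2550e-7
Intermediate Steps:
E = 4434639
1/E = 1/4434639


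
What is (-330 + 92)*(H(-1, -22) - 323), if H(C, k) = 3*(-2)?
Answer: 78302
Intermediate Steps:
H(C, k) = -6
(-330 + 92)*(H(-1, -22) - 323) = (-330 + 92)*(-6 - 323) = -238*(-329) = 78302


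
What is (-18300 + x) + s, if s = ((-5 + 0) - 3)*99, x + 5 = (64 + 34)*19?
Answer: -17235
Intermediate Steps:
x = 1857 (x = -5 + (64 + 34)*19 = -5 + 98*19 = -5 + 1862 = 1857)
s = -792 (s = (-5 - 3)*99 = -8*99 = -792)
(-18300 + x) + s = (-18300 + 1857) - 792 = -16443 - 792 = -17235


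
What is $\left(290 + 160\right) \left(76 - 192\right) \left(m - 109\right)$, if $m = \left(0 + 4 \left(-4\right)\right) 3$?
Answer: $8195400$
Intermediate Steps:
$m = -48$ ($m = \left(0 - 16\right) 3 = \left(-16\right) 3 = -48$)
$\left(290 + 160\right) \left(76 - 192\right) \left(m - 109\right) = \left(290 + 160\right) \left(76 - 192\right) \left(-48 - 109\right) = 450 \left(\left(-116\right) \left(-157\right)\right) = 450 \cdot 18212 = 8195400$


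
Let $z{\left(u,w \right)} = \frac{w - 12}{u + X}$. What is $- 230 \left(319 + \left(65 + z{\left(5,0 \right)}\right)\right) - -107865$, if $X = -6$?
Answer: $16785$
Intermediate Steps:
$z{\left(u,w \right)} = \frac{-12 + w}{-6 + u}$ ($z{\left(u,w \right)} = \frac{w - 12}{u - 6} = \frac{-12 + w}{-6 + u}$)
$- 230 \left(319 + \left(65 + z{\left(5,0 \right)}\right)\right) - -107865 = - 230 \left(319 + \left(65 + \frac{-12 + 0}{-6 + 5}\right)\right) - -107865 = - 230 \left(319 + \left(65 + \frac{1}{-1} \left(-12\right)\right)\right) + 107865 = - 230 \left(319 + \left(65 - -12\right)\right) + 107865 = - 230 \left(319 + \left(65 + 12\right)\right) + 107865 = - 230 \left(319 + 77\right) + 107865 = \left(-230\right) 396 + 107865 = -91080 + 107865 = 16785$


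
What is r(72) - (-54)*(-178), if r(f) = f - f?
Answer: -9612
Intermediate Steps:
r(f) = 0
r(72) - (-54)*(-178) = 0 - (-54)*(-178) = 0 - 1*9612 = 0 - 9612 = -9612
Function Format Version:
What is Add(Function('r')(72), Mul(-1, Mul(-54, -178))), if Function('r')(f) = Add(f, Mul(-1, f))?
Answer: -9612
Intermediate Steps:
Function('r')(f) = 0
Add(Function('r')(72), Mul(-1, Mul(-54, -178))) = Add(0, Mul(-1, Mul(-54, -178))) = Add(0, Mul(-1, 9612)) = Add(0, -9612) = -9612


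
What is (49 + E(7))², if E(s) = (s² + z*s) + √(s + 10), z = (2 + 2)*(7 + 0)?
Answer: (294 + √17)² ≈ 88877.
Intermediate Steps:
z = 28 (z = 4*7 = 28)
E(s) = s² + √(10 + s) + 28*s (E(s) = (s² + 28*s) + √(s + 10) = (s² + 28*s) + √(10 + s) = s² + √(10 + s) + 28*s)
(49 + E(7))² = (49 + (7² + √(10 + 7) + 28*7))² = (49 + (49 + √17 + 196))² = (49 + (245 + √17))² = (294 + √17)²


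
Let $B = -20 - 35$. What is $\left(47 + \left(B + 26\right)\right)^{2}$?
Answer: $324$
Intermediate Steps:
$B = -55$ ($B = -20 - 35 = -55$)
$\left(47 + \left(B + 26\right)\right)^{2} = \left(47 + \left(-55 + 26\right)\right)^{2} = \left(47 - 29\right)^{2} = 18^{2} = 324$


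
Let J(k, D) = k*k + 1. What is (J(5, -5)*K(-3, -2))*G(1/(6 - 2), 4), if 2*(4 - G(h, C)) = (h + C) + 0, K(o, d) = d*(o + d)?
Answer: 975/2 ≈ 487.50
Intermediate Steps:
K(o, d) = d*(d + o)
G(h, C) = 4 - C/2 - h/2 (G(h, C) = 4 - ((h + C) + 0)/2 = 4 - ((C + h) + 0)/2 = 4 - (C + h)/2 = 4 + (-C/2 - h/2) = 4 - C/2 - h/2)
J(k, D) = 1 + k² (J(k, D) = k² + 1 = 1 + k²)
(J(5, -5)*K(-3, -2))*G(1/(6 - 2), 4) = ((1 + 5²)*(-2*(-2 - 3)))*(4 - ½*4 - 1/(2*(6 - 2))) = ((1 + 25)*(-2*(-5)))*(4 - 2 - ½/4) = (26*10)*(4 - 2 - ½*¼) = 260*(4 - 2 - ⅛) = 260*(15/8) = 975/2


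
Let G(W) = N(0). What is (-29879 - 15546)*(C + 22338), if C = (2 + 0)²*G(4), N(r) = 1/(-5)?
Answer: -1014667310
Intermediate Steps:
N(r) = -⅕
G(W) = -⅕
C = -⅘ (C = (2 + 0)²*(-⅕) = 2²*(-⅕) = 4*(-⅕) = -⅘ ≈ -0.80000)
(-29879 - 15546)*(C + 22338) = (-29879 - 15546)*(-⅘ + 22338) = -45425*111686/5 = -1014667310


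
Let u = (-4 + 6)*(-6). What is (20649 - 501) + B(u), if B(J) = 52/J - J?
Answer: 60467/3 ≈ 20156.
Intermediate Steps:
u = -12 (u = 2*(-6) = -12)
B(J) = -J + 52/J
(20649 - 501) + B(u) = (20649 - 501) + (-1*(-12) + 52/(-12)) = 20148 + (12 + 52*(-1/12)) = 20148 + (12 - 13/3) = 20148 + 23/3 = 60467/3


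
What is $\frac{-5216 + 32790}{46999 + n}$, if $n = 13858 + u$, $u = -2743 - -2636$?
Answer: $\frac{13787}{30375} \approx 0.45389$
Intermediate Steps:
$u = -107$ ($u = -2743 + 2636 = -107$)
$n = 13751$ ($n = 13858 - 107 = 13751$)
$\frac{-5216 + 32790}{46999 + n} = \frac{-5216 + 32790}{46999 + 13751} = \frac{27574}{60750} = 27574 \cdot \frac{1}{60750} = \frac{13787}{30375}$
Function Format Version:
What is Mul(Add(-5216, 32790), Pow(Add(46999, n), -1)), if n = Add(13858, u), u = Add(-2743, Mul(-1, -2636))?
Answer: Rational(13787, 30375) ≈ 0.45389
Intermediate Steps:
u = -107 (u = Add(-2743, 2636) = -107)
n = 13751 (n = Add(13858, -107) = 13751)
Mul(Add(-5216, 32790), Pow(Add(46999, n), -1)) = Mul(Add(-5216, 32790), Pow(Add(46999, 13751), -1)) = Mul(27574, Pow(60750, -1)) = Mul(27574, Rational(1, 60750)) = Rational(13787, 30375)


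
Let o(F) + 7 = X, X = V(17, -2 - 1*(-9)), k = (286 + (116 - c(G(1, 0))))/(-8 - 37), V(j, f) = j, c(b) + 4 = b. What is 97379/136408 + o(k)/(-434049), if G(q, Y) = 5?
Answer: 42265893491/59207755992 ≈ 0.71386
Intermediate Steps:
c(b) = -4 + b
k = -401/45 (k = (286 + (116 - (-4 + 5)))/(-8 - 37) = (286 + (116 - 1*1))/(-45) = (286 + (116 - 1))*(-1/45) = (286 + 115)*(-1/45) = 401*(-1/45) = -401/45 ≈ -8.9111)
X = 17
o(F) = 10 (o(F) = -7 + 17 = 10)
97379/136408 + o(k)/(-434049) = 97379/136408 + 10/(-434049) = 97379*(1/136408) + 10*(-1/434049) = 97379/136408 - 10/434049 = 42265893491/59207755992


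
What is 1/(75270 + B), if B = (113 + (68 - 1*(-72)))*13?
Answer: 1/78559 ≈ 1.2729e-5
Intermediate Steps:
B = 3289 (B = (113 + (68 + 72))*13 = (113 + 140)*13 = 253*13 = 3289)
1/(75270 + B) = 1/(75270 + 3289) = 1/78559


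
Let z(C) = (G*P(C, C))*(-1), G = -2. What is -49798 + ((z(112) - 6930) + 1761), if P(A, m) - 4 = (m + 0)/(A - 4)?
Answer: -1483837/27 ≈ -54957.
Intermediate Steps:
P(A, m) = 4 + m/(-4 + A) (P(A, m) = 4 + (m + 0)/(A - 4) = 4 + m/(-4 + A))
z(C) = 2*(-16 + 5*C)/(-4 + C) (z(C) = -2*(-16 + C + 4*C)/(-4 + C)*(-1) = -2*(-16 + 5*C)/(-4 + C)*(-1) = 2*(-16 + 5*C)/(-4 + C))
-49798 + ((z(112) - 6930) + 1761) = -49798 + ((2*(-16 + 5*112)/(-4 + 112) - 6930) + 1761) = -49798 + ((2*(-16 + 560)/108 - 6930) + 1761) = -49798 + ((2*(1/108)*544 - 6930) + 1761) = -49798 + ((272/27 - 6930) + 1761) = -49798 + (-186838/27 + 1761) = -49798 - 139291/27 = -1483837/27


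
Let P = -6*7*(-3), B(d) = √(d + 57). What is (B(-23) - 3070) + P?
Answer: -2944 + √34 ≈ -2938.2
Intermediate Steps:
B(d) = √(57 + d)
P = 126 (P = -42*(-3) = 126)
(B(-23) - 3070) + P = (√(57 - 23) - 3070) + 126 = (√34 - 3070) + 126 = (-3070 + √34) + 126 = -2944 + √34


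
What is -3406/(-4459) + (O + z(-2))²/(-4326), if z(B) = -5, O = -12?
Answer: 147755/211974 ≈ 0.69704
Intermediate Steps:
-3406/(-4459) + (O + z(-2))²/(-4326) = -3406/(-4459) + (-12 - 5)²/(-4326) = -3406*(-1/4459) + (-17)²*(-1/4326) = 262/343 + 289*(-1/4326) = 262/343 - 289/4326 = 147755/211974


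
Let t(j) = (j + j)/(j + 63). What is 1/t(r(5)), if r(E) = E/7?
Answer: 223/5 ≈ 44.600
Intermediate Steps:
r(E) = E/7 (r(E) = E*(1/7) = E/7)
t(j) = 2*j/(63 + j) (t(j) = (2*j)/(63 + j) = 2*j/(63 + j))
1/t(r(5)) = 1/(2*((1/7)*5)/(63 + (1/7)*5)) = 1/(2*(5/7)/(63 + 5/7)) = 1/(2*(5/7)/(446/7)) = 1/(2*(5/7)*(7/446)) = 1/(5/223) = 223/5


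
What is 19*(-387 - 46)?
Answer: -8227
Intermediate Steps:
19*(-387 - 46) = 19*(-433) = -8227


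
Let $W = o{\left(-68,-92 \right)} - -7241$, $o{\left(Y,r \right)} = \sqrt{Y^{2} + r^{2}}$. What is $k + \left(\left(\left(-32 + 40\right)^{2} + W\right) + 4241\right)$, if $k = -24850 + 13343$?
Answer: $39 + 4 \sqrt{818} \approx 153.4$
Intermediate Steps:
$k = -11507$
$W = 7241 + 4 \sqrt{818}$ ($W = \sqrt{\left(-68\right)^{2} + \left(-92\right)^{2}} - -7241 = \sqrt{4624 + 8464} + 7241 = \sqrt{13088} + 7241 = 4 \sqrt{818} + 7241 = 7241 + 4 \sqrt{818} \approx 7355.4$)
$k + \left(\left(\left(-32 + 40\right)^{2} + W\right) + 4241\right) = -11507 + \left(\left(\left(-32 + 40\right)^{2} + \left(7241 + 4 \sqrt{818}\right)\right) + 4241\right) = -11507 + \left(\left(8^{2} + \left(7241 + 4 \sqrt{818}\right)\right) + 4241\right) = -11507 + \left(\left(64 + \left(7241 + 4 \sqrt{818}\right)\right) + 4241\right) = -11507 + \left(\left(7305 + 4 \sqrt{818}\right) + 4241\right) = -11507 + \left(11546 + 4 \sqrt{818}\right) = 39 + 4 \sqrt{818}$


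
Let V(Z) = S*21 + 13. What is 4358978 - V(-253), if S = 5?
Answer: 4358860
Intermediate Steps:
V(Z) = 118 (V(Z) = 5*21 + 13 = 105 + 13 = 118)
4358978 - V(-253) = 4358978 - 1*118 = 4358978 - 118 = 4358860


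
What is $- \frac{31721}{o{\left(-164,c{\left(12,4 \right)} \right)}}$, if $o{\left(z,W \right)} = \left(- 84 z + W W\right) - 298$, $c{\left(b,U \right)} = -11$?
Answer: $- \frac{31721}{13599} \approx -2.3326$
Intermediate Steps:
$o{\left(z,W \right)} = -298 + W^{2} - 84 z$ ($o{\left(z,W \right)} = \left(- 84 z + W^{2}\right) - 298 = \left(W^{2} - 84 z\right) - 298 = -298 + W^{2} - 84 z$)
$- \frac{31721}{o{\left(-164,c{\left(12,4 \right)} \right)}} = - \frac{31721}{-298 + \left(-11\right)^{2} - -13776} = - \frac{31721}{-298 + 121 + 13776} = - \frac{31721}{13599}$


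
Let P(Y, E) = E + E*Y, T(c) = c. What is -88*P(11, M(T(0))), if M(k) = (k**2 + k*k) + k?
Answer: 0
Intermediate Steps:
M(k) = k + 2*k**2 (M(k) = (k**2 + k**2) + k = 2*k**2 + k = k + 2*k**2)
-88*P(11, M(T(0))) = -88*0*(1 + 2*0)*(1 + 11) = -88*0*(1 + 0)*12 = -88*0*1*12 = -0*12 = -88*0 = 0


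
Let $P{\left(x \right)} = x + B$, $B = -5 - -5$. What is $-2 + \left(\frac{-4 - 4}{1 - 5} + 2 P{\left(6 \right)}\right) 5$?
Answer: $68$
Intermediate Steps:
$B = 0$ ($B = -5 + 5 = 0$)
$P{\left(x \right)} = x$ ($P{\left(x \right)} = x + 0 = x$)
$-2 + \left(\frac{-4 - 4}{1 - 5} + 2 P{\left(6 \right)}\right) 5 = -2 + \left(\frac{-4 - 4}{1 - 5} + 2 \cdot 6\right) 5 = -2 + \left(- \frac{8}{-4} + 12\right) 5 = -2 + \left(\left(-8\right) \left(- \frac{1}{4}\right) + 12\right) 5 = -2 + \left(2 + 12\right) 5 = -2 + 14 \cdot 5 = -2 + 70 = 68$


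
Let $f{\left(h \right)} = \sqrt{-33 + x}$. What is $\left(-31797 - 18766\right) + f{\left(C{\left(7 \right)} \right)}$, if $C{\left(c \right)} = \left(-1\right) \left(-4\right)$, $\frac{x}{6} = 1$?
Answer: $-50563 + 3 i \sqrt{3} \approx -50563.0 + 5.1962 i$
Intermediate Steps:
$x = 6$ ($x = 6 \cdot 1 = 6$)
$C{\left(c \right)} = 4$
$f{\left(h \right)} = 3 i \sqrt{3}$ ($f{\left(h \right)} = \sqrt{-33 + 6} = \sqrt{-27} = 3 i \sqrt{3}$)
$\left(-31797 - 18766\right) + f{\left(C{\left(7 \right)} \right)} = \left(-31797 - 18766\right) + 3 i \sqrt{3} = -50563 + 3 i \sqrt{3}$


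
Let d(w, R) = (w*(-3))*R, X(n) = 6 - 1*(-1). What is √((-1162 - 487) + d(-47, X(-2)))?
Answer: I*√662 ≈ 25.729*I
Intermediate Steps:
X(n) = 7 (X(n) = 6 + 1 = 7)
d(w, R) = -3*R*w (d(w, R) = (-3*w)*R = -3*R*w)
√((-1162 - 487) + d(-47, X(-2))) = √((-1162 - 487) - 3*7*(-47)) = √(-1649 + 987) = √(-662) = I*√662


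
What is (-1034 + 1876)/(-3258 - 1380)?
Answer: -421/2319 ≈ -0.18154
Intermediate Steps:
(-1034 + 1876)/(-3258 - 1380) = 842/(-4638) = 842*(-1/4638) = -421/2319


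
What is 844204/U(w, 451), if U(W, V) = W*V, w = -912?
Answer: -211051/102828 ≈ -2.0525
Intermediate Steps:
U(W, V) = V*W
844204/U(w, 451) = 844204/((451*(-912))) = 844204/(-411312) = 844204*(-1/411312) = -211051/102828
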